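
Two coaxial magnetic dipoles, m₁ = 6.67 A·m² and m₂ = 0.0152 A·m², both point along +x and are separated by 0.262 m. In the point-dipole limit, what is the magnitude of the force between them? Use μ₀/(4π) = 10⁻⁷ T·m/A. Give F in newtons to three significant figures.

On-axis B of dipole 1: B = (μ₀/4π)·2m₁/r³. Force on dipole 2: F = m₂·dB/dr.
dB/dr = −(μ₀/4π)·6m₁/r⁴, so |F| = (μ₀/4π)·6m₁m₂/r⁴.
F = 6(10⁻⁷)(6.67)(0.0152)/(0.262)⁴ = 1.291×10⁻⁵ N.

F ≈ 1.29×10⁻⁵ N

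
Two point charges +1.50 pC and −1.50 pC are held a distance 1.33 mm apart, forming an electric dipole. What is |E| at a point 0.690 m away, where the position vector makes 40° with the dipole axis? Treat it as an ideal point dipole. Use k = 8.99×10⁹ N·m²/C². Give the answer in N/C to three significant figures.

Dipole moment p = qd = (1.50×10⁻¹² C)(0.00133 m) = 1.995×10⁻¹⁵ C·m.
At angle θ the dipole field magnitude is E = (kp/r³)·√(1 + 3cos²θ).
kp/r³ = (8.99×10⁹)(1.995×10⁻¹⁵) / (0.690)³ = 5.460×10⁻⁵ N/C.
√(1 + 3cos²40°) = √(1 + 3·0.5868) = √2.7605 ≈ 1.6615.
E ≈ 5.460×10⁻⁵ × 1.661 = 9.071×10⁻⁵ N/C.

E ≈ 9.07×10⁻⁵ N/C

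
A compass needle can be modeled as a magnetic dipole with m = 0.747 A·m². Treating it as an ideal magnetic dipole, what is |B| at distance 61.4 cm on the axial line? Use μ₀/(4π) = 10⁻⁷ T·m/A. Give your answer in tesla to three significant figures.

B ≈ 6.45×10⁻⁷ T

On axis B = (μ₀/4π)·2m/r³.
B = 2·(10⁻⁷)·(0.747) / (0.614)³ = 6.454×10⁻⁷ T.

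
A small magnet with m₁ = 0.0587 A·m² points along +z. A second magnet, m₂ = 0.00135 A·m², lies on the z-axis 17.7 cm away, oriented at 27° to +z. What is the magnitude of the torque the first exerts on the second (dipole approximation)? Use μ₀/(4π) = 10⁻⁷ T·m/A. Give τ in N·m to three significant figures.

τ ≈ 1.30×10⁻⁹ N·m

Dipole B is on the axis of dipole A, so B₁ there is axial: B₁ = (μ₀/4π)·2m₁/r³ along +z.
B₁ = 2(10⁻⁷)(0.0587)/(0.177)³ = 2.117×10⁻⁶ T.
τ = m₂ B₁ sinθ.
τ = (0.00135)(2.117×10⁻⁶)·sin27° = 1.298×10⁻⁹ N·m.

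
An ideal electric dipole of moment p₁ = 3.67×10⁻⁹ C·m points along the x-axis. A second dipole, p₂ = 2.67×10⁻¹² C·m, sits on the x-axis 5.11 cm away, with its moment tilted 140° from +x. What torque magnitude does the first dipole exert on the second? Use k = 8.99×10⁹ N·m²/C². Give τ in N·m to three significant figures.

The second dipole sits on the axis of the first, so the field there is axial: E₁ = 2kp₁/r³ along +x.
E₁ = 2(8.99×10⁹)(3.67×10⁻⁹)/(0.0511)³ = 4.945×10⁵ N/C.
Torque on the second dipole: τ = p₂ E₁ sinθ.
τ = (2.67×10⁻¹²)(4.945×10⁵)·sin140° = 8.487×10⁻⁷ N·m.

τ ≈ 8.49×10⁻⁷ N·m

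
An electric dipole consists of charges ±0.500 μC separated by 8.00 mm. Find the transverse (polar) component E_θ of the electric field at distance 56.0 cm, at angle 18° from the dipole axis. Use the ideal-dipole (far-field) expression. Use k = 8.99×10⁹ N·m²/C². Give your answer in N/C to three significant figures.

Dipole moment p = qd = (5.00×10⁻⁷ C)(0.00800 m) = 4.00×10⁻⁹ C·m.
For a dipole, E_θ = (kp sinθ)/r³.
kp/r³ = (8.99×10⁹)(4.00×10⁻⁹)/(0.560)³ = 204.8 N/C.
E_θ = 204.8·sin18° = 63.28 N/C.

E_θ ≈ 63.3 N/C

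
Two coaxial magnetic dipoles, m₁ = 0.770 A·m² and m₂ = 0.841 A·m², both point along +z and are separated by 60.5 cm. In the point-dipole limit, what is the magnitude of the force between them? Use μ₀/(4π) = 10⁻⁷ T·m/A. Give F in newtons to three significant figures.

F ≈ 2.90×10⁻⁶ N

On-axis B of dipole 1: B = (μ₀/4π)·2m₁/r³. Force on dipole 2: F = m₂·dB/dr.
dB/dr = −(μ₀/4π)·6m₁/r⁴, so |F| = (μ₀/4π)·6m₁m₂/r⁴.
F = 6(10⁻⁷)(0.770)(0.841)/(0.605)⁴ = 2.900×10⁻⁶ N.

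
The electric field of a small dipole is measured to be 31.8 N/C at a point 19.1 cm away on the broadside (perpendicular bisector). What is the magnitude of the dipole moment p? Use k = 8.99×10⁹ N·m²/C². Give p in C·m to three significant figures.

In the equatorial plane E = kp/r³, so p = Er³/(k).
p = (31.8)·(0.191)³ / (8.99×10⁹) = 2.465×10⁻¹¹ C·m.

p ≈ 2.46×10⁻¹¹ C·m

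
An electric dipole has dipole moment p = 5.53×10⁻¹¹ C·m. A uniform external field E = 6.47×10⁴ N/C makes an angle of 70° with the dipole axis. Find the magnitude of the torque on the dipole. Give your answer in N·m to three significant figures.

Torque on an electric dipole: τ = pE sinθ.
τ = (5.53×10⁻¹¹)(6.47×10⁴)·sin70° = 3.362×10⁻⁶ N·m.

τ ≈ 3.36×10⁻⁶ N·m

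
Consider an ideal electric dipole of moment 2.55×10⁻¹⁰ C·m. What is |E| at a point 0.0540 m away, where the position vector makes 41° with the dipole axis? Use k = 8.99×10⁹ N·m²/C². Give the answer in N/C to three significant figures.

E ≈ 2.40×10⁴ N/C

At angle θ the dipole field magnitude is E = (kp/r³)·√(1 + 3cos²θ).
kp/r³ = (8.99×10⁹)(2.55×10⁻¹⁰) / (0.0540)³ = 1.456×10⁴ N/C.
√(1 + 3cos²41°) = √(1 + 3·0.5696) = √2.7088 ≈ 1.6458.
E ≈ 1.456×10⁴ × 1.646 = 2.396×10⁴ N/C.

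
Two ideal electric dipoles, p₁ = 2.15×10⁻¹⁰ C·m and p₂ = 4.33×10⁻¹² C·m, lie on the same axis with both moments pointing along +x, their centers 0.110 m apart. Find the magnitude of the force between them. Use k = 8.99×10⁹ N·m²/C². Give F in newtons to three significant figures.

On-axis field of dipole 1 at distance r: E = 2kp₁/r³. Force on dipole 2 is F = p₂·dE/dr (gradient along axis).
dE/dr = −6kp₁/r⁴, so |F| = 6kp₁p₂/r⁴ (attractive for aligned moments).
F = 6(8.99×10⁹)(2.15×10⁻¹⁰)(4.33×10⁻¹²)/(0.110)⁴ = 3.430×10⁻⁷ N.

F ≈ 3.43×10⁻⁷ N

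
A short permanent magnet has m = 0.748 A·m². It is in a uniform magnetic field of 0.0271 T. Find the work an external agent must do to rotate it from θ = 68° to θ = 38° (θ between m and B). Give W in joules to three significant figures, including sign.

W ≈ -0.00838 J

W_ext = ΔU = −mB cosθ₂ + mB cosθ₁ = mB(cosθ₁ − cosθ₂).
W = (0.748)(0.0271)·(cos68° − cos38°) = (0.02027)·(-0.4134) = -0.008380 J.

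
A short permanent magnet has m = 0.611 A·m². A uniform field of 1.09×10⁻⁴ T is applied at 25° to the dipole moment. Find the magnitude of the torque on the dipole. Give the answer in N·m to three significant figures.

Torque on a magnetic dipole: τ = mB sinθ.
τ = (0.611)(1.09×10⁻⁴)·sin25° = 2.815×10⁻⁵ N·m.

τ ≈ 2.81×10⁻⁵ N·m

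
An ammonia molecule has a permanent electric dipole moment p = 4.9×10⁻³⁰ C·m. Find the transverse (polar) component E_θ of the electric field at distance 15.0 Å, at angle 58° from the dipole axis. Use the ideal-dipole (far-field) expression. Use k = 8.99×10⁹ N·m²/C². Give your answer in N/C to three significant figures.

For a dipole, E_θ = (kp sinθ)/r³.
kp/r³ = (8.99×10⁹)(4.90×10⁻³⁰)/(1.50×10⁻⁹)³ = 1.305×10⁷ N/C.
E_θ = 1.305×10⁷·sin58° = 1.107×10⁷ N/C.

E_θ ≈ 1.11×10⁷ N/C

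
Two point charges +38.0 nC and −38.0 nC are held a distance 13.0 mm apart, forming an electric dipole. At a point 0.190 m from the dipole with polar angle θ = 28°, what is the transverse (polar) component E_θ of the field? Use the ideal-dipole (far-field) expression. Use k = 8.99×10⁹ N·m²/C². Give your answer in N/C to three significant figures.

Dipole moment p = qd = (3.80×10⁻⁸ C)(0.0130 m) = 4.94×10⁻¹⁰ C·m.
For a dipole, E_θ = (kp sinθ)/r³.
kp/r³ = (8.99×10⁹)(4.94×10⁻¹⁰)/(0.190)³ = 647.5 N/C.
E_θ = 647.5·sin28° = 304.0 N/C.

E_θ ≈ 304 N/C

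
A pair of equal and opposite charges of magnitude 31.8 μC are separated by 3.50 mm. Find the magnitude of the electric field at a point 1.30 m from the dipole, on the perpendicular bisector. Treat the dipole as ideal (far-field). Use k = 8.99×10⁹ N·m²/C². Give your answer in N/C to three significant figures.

Dipole moment p = qd = (3.18×10⁻⁵ C)(0.00350 m) = 1.113×10⁻⁷ C·m.
On the perpendicular bisector E = kp/r³ (half the axial value at the same distance).
E = (8.99×10⁹)(1.113×10⁻⁷) / (1.30)³ = 455.4 N/C.

E ≈ 455 N/C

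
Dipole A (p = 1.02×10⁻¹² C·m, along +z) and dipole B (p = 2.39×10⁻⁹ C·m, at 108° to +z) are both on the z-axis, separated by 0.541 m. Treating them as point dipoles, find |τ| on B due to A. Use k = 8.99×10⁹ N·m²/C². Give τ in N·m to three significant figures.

τ ≈ 2.63×10⁻¹⁰ N·m

The second dipole sits on the axis of the first, so the field there is axial: E₁ = 2kp₁/r³ along +z.
E₁ = 2(8.99×10⁹)(1.02×10⁻¹²)/(0.541)³ = 0.1158 N/C.
Torque on the second dipole: τ = p₂ E₁ sinθ.
τ = (2.39×10⁻⁹)(0.1158)·sin108° = 2.633×10⁻¹⁰ N·m.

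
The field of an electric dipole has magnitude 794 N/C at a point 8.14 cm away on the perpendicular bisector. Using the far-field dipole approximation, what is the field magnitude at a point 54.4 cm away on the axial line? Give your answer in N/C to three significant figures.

E ≈ 5.32 N/C

Dipole fields scale as 1/r³ in the far field.
The axial field is twice the equatorial field at the same r, so the geometry factor is 2/1.
E₂ = E₁ · (2/1) · (r₁/r₂)³ = 794 · 2 · (8.14/54.4)³.
(r₁/r₂)³ = (0.1496)³ = 0.00335.
E₂ ≈ 5.320 N/C.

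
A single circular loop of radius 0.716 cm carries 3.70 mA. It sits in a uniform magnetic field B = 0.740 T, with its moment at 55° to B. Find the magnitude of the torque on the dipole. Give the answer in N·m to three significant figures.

τ ≈ 3.61×10⁻⁷ N·m

Magnetic moment m = IA = Iπa² = (0.00370)·π·(0.00716)² = 5.959×10⁻⁷ A·m².
Torque on a magnetic dipole: τ = mB sinθ.
τ = (5.959×10⁻⁷)(0.740)·sin55° = 3.612×10⁻⁷ N·m.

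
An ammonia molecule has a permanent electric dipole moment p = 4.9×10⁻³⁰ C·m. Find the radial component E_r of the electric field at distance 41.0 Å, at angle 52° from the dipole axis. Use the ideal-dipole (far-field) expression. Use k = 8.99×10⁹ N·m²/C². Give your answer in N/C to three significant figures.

E_r ≈ 7.87×10⁵ N/C

For a dipole, E_r = (2kp cosθ)/r³.
kp/r³ = (8.99×10⁹)(4.90×10⁻³⁰)/(4.10×10⁻⁹)³ = 6.392×10⁵ N/C.
E_r = 2·6.392×10⁵·cos52° = 7.870×10⁵ N/C.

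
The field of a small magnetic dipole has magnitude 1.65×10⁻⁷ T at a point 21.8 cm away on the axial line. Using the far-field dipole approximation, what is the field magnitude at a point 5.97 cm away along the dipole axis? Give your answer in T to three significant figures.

Dipole fields scale as 1/r³ in the far field; the geometry is the same at both points.
B₂ = B₁ · (r₁/r₂)³ = 1.65×10⁻⁷ · (21.8/5.97)³.
(r₁/r₂)³ = (3.652)³ = 48.69.
B₂ ≈ 8.034×10⁻⁶ T.

B ≈ 8.03×10⁻⁶ T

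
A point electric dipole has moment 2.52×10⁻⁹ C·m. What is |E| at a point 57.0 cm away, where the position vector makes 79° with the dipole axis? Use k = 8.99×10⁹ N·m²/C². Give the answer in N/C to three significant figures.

E ≈ 129 N/C

At angle θ the dipole field magnitude is E = (kp/r³)·√(1 + 3cos²θ).
kp/r³ = (8.99×10⁹)(2.52×10⁻⁹) / (0.570)³ = 122.3 N/C.
√(1 + 3cos²79°) = √(1 + 3·0.0364) = √1.1092 ≈ 1.0532.
E ≈ 122.3 × 1.053 = 128.8 N/C.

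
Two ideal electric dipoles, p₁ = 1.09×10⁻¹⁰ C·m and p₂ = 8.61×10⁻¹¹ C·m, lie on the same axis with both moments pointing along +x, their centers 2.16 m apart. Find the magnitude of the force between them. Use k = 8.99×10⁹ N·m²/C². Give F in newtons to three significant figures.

On-axis field of dipole 1 at distance r: E = 2kp₁/r³. Force on dipole 2 is F = p₂·dE/dr (gradient along axis).
dE/dr = −6kp₁/r⁴, so |F| = 6kp₁p₂/r⁴ (attractive for aligned moments).
F = 6(8.99×10⁹)(1.09×10⁻¹⁰)(8.61×10⁻¹¹)/(2.16)⁴ = 2.326×10⁻¹¹ N.

F ≈ 2.33×10⁻¹¹ N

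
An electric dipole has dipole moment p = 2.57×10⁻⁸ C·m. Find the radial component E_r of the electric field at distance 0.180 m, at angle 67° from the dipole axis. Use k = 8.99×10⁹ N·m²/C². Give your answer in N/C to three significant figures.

For a dipole, E_r = (2kp cosθ)/r³.
kp/r³ = (8.99×10⁹)(2.57×10⁻⁸)/(0.180)³ = 3.962×10⁴ N/C.
E_r = 2·3.962×10⁴·cos67° = 3.096×10⁴ N/C.

E_r ≈ 3.10×10⁴ N/C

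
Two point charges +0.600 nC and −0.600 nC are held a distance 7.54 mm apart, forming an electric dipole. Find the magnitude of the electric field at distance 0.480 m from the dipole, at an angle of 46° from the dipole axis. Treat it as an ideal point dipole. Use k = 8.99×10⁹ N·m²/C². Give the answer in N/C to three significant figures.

E ≈ 0.575 N/C

Dipole moment p = qd = (6.00×10⁻¹⁰ C)(0.00754 m) = 4.524×10⁻¹² C·m.
At angle θ the dipole field magnitude is E = (kp/r³)·√(1 + 3cos²θ).
kp/r³ = (8.99×10⁹)(4.524×10⁻¹²) / (0.480)³ = 0.3678 N/C.
√(1 + 3cos²46°) = √(1 + 3·0.4826) = √2.4477 ≈ 1.5645.
E ≈ 0.3678 × 1.564 = 0.5754 N/C.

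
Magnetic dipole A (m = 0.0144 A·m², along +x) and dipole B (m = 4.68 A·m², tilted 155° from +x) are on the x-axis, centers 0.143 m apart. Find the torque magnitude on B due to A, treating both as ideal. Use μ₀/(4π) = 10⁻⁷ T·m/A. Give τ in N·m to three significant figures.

Dipole B is on the axis of dipole A, so B₁ there is axial: B₁ = (μ₀/4π)·2m₁/r³ along +x.
B₁ = 2(10⁻⁷)(0.0144)/(0.143)³ = 9.849×10⁻⁷ T.
τ = m₂ B₁ sinθ.
τ = (4.68)(9.849×10⁻⁷)·sin155° = 1.948×10⁻⁶ N·m.

τ ≈ 1.95×10⁻⁶ N·m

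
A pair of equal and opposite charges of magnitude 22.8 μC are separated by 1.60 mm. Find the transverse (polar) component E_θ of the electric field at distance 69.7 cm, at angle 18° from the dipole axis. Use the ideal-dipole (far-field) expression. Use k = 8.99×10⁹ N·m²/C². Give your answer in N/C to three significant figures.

E_θ ≈ 299 N/C

Dipole moment p = qd = (2.28×10⁻⁵ C)(0.00160 m) = 3.648×10⁻⁸ C·m.
For a dipole, E_θ = (kp sinθ)/r³.
kp/r³ = (8.99×10⁹)(3.648×10⁻⁸)/(0.697)³ = 968.5 N/C.
E_θ = 968.5·sin18° = 299.3 N/C.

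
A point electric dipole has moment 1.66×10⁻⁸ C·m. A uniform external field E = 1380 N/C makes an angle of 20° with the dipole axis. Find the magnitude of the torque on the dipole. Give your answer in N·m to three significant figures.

Torque on an electric dipole: τ = pE sinθ.
τ = (1.66×10⁻⁸)(1380)·sin20° = 7.835×10⁻⁶ N·m.

τ ≈ 7.83×10⁻⁶ N·m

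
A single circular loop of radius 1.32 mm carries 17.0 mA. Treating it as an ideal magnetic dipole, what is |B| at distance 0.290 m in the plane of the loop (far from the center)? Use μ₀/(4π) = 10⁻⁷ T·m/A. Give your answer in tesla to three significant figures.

Magnetic moment m = IA = Iπa² = (0.0170)·π·(0.00132)² = 9.306×10⁻⁸ A·m².
In the equatorial plane B = (μ₀/4π)·m/r³ (half the axial value).
B = (10⁻⁷)·(9.306×10⁻⁸) / (0.290)³ = 3.816×10⁻¹³ T.

B ≈ 3.82×10⁻¹³ T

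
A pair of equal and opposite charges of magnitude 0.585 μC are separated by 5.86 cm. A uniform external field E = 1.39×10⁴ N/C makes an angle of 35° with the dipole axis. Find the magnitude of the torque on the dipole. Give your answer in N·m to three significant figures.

Dipole moment p = qd = (5.85×10⁻⁷ C)(0.0586 m) = 3.428×10⁻⁸ C·m.
Torque on an electric dipole: τ = pE sinθ.
τ = (3.428×10⁻⁸)(1.39×10⁴)·sin35° = 2.733×10⁻⁴ N·m.

τ ≈ 2.73×10⁻⁴ N·m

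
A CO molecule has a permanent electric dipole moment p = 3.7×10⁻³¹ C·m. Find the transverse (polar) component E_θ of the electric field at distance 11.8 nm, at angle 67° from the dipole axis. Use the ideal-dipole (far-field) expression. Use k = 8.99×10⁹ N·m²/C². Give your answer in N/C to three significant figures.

For a dipole, E_θ = (kp sinθ)/r³.
kp/r³ = (8.99×10⁹)(3.70×10⁻³¹)/(1.18×10⁻⁸)³ = 2024 N/C.
E_θ = 2024·sin67° = 1864 N/C.

E_θ ≈ 1860 N/C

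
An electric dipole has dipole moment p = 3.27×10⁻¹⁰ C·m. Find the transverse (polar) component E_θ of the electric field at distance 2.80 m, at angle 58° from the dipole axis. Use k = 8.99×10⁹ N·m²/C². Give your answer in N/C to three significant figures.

For a dipole, E_θ = (kp sinθ)/r³.
kp/r³ = (8.99×10⁹)(3.27×10⁻¹⁰)/(2.80)³ = 0.1339 N/C.
E_θ = 0.1339·sin58° = 0.1136 N/C.

E_θ ≈ 0.114 N/C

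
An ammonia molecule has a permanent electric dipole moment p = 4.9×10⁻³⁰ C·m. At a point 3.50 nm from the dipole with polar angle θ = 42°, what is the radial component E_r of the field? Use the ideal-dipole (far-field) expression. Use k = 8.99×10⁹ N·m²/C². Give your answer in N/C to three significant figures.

For a dipole, E_r = (2kp cosθ)/r³.
kp/r³ = (8.99×10⁹)(4.90×10⁻³⁰)/(3.50×10⁻⁹)³ = 1.027×10⁶ N/C.
E_r = 2·1.027×10⁶·cos42° = 1.527×10⁶ N/C.

E_r ≈ 1.53×10⁶ N/C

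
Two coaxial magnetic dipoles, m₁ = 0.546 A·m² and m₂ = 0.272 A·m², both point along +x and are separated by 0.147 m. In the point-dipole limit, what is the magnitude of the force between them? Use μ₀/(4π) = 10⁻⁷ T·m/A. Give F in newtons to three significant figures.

On-axis B of dipole 1: B = (μ₀/4π)·2m₁/r³. Force on dipole 2: F = m₂·dB/dr.
dB/dr = −(μ₀/4π)·6m₁/r⁴, so |F| = (μ₀/4π)·6m₁m₂/r⁴.
F = 6(10⁻⁷)(0.546)(0.272)/(0.147)⁴ = 1.908×10⁻⁴ N.

F ≈ 1.91×10⁻⁴ N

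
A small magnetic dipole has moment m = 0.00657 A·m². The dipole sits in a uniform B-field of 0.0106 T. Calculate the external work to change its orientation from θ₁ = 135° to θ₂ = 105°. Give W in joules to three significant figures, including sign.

W_ext = ΔU = −mB cosθ₂ + mB cosθ₁ = mB(cosθ₁ − cosθ₂).
W = (0.00657)(0.0106)·(cos135° − cos105°) = (6.964×10⁻⁵)·(-0.4483) = -3.122×10⁻⁵ J.

W ≈ -3.12×10⁻⁵ J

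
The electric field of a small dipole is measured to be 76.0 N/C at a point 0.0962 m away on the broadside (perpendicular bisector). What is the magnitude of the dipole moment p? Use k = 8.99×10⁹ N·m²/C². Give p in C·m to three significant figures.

p ≈ 7.53×10⁻¹² C·m

In the equatorial plane E = kp/r³, so p = Er³/(k).
p = (76.0)·(0.0962)³ / (8.99×10⁹) = 7.526×10⁻¹² C·m.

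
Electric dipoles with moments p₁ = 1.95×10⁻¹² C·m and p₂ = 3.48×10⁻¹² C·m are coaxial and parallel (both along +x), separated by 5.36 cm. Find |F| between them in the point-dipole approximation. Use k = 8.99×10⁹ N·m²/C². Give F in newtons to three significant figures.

On-axis field of dipole 1 at distance r: E = 2kp₁/r³. Force on dipole 2 is F = p₂·dE/dr (gradient along axis).
dE/dr = −6kp₁/r⁴, so |F| = 6kp₁p₂/r⁴ (attractive for aligned moments).
F = 6(8.99×10⁹)(1.95×10⁻¹²)(3.48×10⁻¹²)/(0.0536)⁴ = 4.435×10⁻⁸ N.

F ≈ 4.43×10⁻⁸ N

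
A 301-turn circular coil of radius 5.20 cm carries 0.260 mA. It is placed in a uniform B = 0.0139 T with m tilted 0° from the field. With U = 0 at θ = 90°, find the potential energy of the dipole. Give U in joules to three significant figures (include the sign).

U ≈ -9.24×10⁻⁶ J

m = NIA = NIπa² = 301·(2.60×10⁻⁴)·π·(0.0520)² = 6.648×10⁻⁴ A·m².
U = −m·B = −mB cosθ.
U = −(6.648×10⁻⁴)(0.0139)·cos0° = -9.241×10⁻⁶ J.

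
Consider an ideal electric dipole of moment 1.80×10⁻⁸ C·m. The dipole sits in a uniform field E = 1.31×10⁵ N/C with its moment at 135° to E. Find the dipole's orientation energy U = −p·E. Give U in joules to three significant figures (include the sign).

U = −p·E = −pE cosθ.
U = −(1.80×10⁻⁸)(1.31×10⁵)·cos135° = 0.001667 J.

U ≈ 0.00167 J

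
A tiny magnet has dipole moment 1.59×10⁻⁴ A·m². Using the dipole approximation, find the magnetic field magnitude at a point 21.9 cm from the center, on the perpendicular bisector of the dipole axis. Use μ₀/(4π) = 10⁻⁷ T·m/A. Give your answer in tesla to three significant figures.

In the equatorial plane B = (μ₀/4π)·m/r³ (half the axial value).
B = (10⁻⁷)·(1.59×10⁻⁴) / (0.219)³ = 1.514×10⁻⁹ T.

B ≈ 1.51×10⁻⁹ T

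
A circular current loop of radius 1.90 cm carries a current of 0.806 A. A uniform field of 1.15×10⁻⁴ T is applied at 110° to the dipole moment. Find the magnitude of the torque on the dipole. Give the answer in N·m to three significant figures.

Magnetic moment m = IA = Iπa² = (0.806)·π·(0.0190)² = 9.141×10⁻⁴ A·m².
Torque on a magnetic dipole: τ = mB sinθ.
τ = (9.141×10⁻⁴)(1.15×10⁻⁴)·sin110° = 9.878×10⁻⁸ N·m.

τ ≈ 9.88×10⁻⁸ N·m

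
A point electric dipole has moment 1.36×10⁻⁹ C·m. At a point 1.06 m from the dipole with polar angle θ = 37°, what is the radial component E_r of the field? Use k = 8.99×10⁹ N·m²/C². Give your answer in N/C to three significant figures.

E_r ≈ 16.4 N/C

For a dipole, E_r = (2kp cosθ)/r³.
kp/r³ = (8.99×10⁹)(1.36×10⁻⁹)/(1.06)³ = 10.27 N/C.
E_r = 2·10.27·cos37° = 16.40 N/C.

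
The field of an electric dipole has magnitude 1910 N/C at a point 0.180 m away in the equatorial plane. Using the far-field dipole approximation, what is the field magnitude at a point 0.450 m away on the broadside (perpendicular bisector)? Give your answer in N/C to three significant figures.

E ≈ 122 N/C

Dipole fields scale as 1/r³ in the far field; the geometry is the same at both points.
E₂ = E₁ · (r₁/r₂)³ = 1910 · (0.180/0.450)³.
(r₁/r₂)³ = (0.4)³ = 0.064.
E₂ ≈ 122.2 N/C.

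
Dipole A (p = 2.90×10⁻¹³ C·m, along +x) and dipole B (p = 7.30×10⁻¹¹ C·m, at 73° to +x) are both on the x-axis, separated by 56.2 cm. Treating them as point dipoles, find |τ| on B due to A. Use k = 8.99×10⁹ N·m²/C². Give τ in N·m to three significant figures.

τ ≈ 2.05×10⁻¹² N·m

The second dipole sits on the axis of the first, so the field there is axial: E₁ = 2kp₁/r³ along +x.
E₁ = 2(8.99×10⁹)(2.90×10⁻¹³)/(0.562)³ = 0.02938 N/C.
Torque on the second dipole: τ = p₂ E₁ sinθ.
τ = (7.30×10⁻¹¹)(0.02938)·sin73° = 2.051×10⁻¹² N·m.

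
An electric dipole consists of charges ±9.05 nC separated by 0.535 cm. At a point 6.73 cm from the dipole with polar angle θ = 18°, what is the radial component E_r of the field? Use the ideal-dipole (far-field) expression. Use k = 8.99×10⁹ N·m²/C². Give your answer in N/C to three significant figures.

Dipole moment p = qd = (9.05×10⁻⁹ C)(0.00535 m) = 4.842×10⁻¹¹ C·m.
For a dipole, E_r = (2kp cosθ)/r³.
kp/r³ = (8.99×10⁹)(4.842×10⁻¹¹)/(0.0673)³ = 1428 N/C.
E_r = 2·1428·cos18° = 2716 N/C.

E_r ≈ 2720 N/C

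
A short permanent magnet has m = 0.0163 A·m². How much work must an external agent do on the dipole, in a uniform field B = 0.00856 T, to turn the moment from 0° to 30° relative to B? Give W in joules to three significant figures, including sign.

W_ext = ΔU = −mB cosθ₂ + mB cosθ₁ = mB(cosθ₁ − cosθ₂).
W = (0.0163)(0.00856)·(cos0° − cos30°) = (1.395×10⁻⁴)·(+0.1340) = 1.869×10⁻⁵ J.

W ≈ 1.87×10⁻⁵ J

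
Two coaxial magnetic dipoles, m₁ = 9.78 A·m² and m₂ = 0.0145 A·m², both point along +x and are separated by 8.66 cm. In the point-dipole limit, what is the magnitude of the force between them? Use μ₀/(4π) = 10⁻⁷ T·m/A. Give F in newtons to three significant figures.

F ≈ 0.00151 N

On-axis B of dipole 1: B = (μ₀/4π)·2m₁/r³. Force on dipole 2: F = m₂·dB/dr.
dB/dr = −(μ₀/4π)·6m₁/r⁴, so |F| = (μ₀/4π)·6m₁m₂/r⁴.
F = 6(10⁻⁷)(9.78)(0.0145)/(0.0866)⁴ = 0.001513 N.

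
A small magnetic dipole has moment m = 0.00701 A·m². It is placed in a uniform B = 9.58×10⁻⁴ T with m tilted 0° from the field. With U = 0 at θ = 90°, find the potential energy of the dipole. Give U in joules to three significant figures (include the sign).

U = −m·B = −mB cosθ.
U = −(0.00701)(9.58×10⁻⁴)·cos0° = -6.716×10⁻⁶ J.

U ≈ -6.72×10⁻⁶ J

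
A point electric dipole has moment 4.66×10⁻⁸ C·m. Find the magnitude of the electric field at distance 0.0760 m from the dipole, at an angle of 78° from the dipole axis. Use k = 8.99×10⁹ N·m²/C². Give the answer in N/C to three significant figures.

E ≈ 1.01×10⁶ N/C

At angle θ the dipole field magnitude is E = (kp/r³)·√(1 + 3cos²θ).
kp/r³ = (8.99×10⁹)(4.66×10⁻⁸) / (0.0760)³ = 9.543×10⁵ N/C.
√(1 + 3cos²78°) = √(1 + 3·0.0432) = √1.1297 ≈ 1.0629.
E ≈ 9.543×10⁵ × 1.063 = 1.014×10⁶ N/C.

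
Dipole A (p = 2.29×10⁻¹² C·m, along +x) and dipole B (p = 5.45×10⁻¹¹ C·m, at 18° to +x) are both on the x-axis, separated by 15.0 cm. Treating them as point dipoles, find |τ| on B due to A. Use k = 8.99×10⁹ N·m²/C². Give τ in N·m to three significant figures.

τ ≈ 2.05×10⁻¹⁰ N·m

The second dipole sits on the axis of the first, so the field there is axial: E₁ = 2kp₁/r³ along +x.
E₁ = 2(8.99×10⁹)(2.29×10⁻¹²)/(0.150)³ = 12.20 N/C.
Torque on the second dipole: τ = p₂ E₁ sinθ.
τ = (5.45×10⁻¹¹)(12.20)·sin18° = 2.055×10⁻¹⁰ N·m.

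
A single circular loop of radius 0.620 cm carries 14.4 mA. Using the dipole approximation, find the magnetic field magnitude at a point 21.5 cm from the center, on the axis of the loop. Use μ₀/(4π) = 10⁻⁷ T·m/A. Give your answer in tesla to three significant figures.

Magnetic moment m = IA = Iπa² = (0.0144)·π·(0.00620)² = 1.739×10⁻⁶ A·m².
On axis B = (μ₀/4π)·2m/r³.
B = 2·(10⁻⁷)·(1.739×10⁻⁶) / (0.215)³ = 3.500×10⁻¹¹ T.

B ≈ 3.50×10⁻¹¹ T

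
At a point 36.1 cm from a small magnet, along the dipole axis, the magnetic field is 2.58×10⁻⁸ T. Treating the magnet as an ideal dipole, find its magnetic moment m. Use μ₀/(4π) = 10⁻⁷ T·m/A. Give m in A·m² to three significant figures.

m ≈ 0.00607 A·m²

On axis B = (μ₀/4π)·2m/r³, so m = Br³·4π/(μ₀·2).
m = (2.58×10⁻⁸)·(0.361)³ / (2·10⁻⁷) = 0.006069 A·m².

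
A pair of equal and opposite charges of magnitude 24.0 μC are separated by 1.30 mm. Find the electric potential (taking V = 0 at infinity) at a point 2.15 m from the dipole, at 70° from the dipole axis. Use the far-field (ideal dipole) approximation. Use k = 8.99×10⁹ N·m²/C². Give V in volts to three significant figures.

Dipole moment p = qd = (2.40×10⁻⁵ C)(0.00130 m) = 3.12×10⁻⁸ C·m.
The dipole potential is V = kp cosθ / r².
V = (8.99×10⁹)(3.12×10⁻⁸)·cos70° / (2.15)² = 20.75 V.

V ≈ 20.8 V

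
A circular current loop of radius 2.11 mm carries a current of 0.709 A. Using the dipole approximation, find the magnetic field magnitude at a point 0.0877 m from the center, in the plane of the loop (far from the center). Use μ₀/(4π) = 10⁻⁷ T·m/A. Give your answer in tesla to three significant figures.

Magnetic moment m = IA = Iπa² = (0.709)·π·(0.00211)² = 9.917×10⁻⁶ A·m².
In the equatorial plane B = (μ₀/4π)·m/r³ (half the axial value).
B = (10⁻⁷)·(9.917×10⁻⁶) / (0.0877)³ = 1.470×10⁻⁹ T.

B ≈ 1.47×10⁻⁹ T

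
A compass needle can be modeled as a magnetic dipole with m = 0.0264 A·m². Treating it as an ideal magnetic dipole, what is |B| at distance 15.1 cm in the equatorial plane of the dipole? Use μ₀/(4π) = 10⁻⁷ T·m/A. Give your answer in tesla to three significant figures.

In the equatorial plane B = (μ₀/4π)·m/r³ (half the axial value).
B = (10⁻⁷)·(0.0264) / (0.151)³ = 7.668×10⁻⁷ T.

B ≈ 7.67×10⁻⁷ T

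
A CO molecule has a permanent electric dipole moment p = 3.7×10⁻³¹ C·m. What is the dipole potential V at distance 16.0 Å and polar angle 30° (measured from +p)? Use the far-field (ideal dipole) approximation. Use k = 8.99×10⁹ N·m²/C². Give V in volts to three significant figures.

The dipole potential is V = kp cosθ / r².
V = (8.99×10⁹)(3.70×10⁻³¹)·cos30° / (1.60×10⁻⁹)² = 0.001125 V.

V ≈ 0.00113 V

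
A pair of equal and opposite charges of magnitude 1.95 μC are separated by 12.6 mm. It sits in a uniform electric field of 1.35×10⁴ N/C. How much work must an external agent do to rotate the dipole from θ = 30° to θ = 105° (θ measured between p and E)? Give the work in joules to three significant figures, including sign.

W ≈ 3.73×10⁻⁴ J

Dipole moment p = qd = (1.95×10⁻⁶ C)(0.0126 m) = 2.457×10⁻⁸ C·m.
W_ext = ΔU = U(θ₂) − U(θ₁) = −pE cosθ₂ − (−pE cosθ₁) = pE(cosθ₁ − cosθ₂).
W = (2.457×10⁻⁸)(1.35×10⁴)·(cos30° − cos105°) = (3.317×10⁻⁴)·(+1.1248) = 3.731×10⁻⁴ J.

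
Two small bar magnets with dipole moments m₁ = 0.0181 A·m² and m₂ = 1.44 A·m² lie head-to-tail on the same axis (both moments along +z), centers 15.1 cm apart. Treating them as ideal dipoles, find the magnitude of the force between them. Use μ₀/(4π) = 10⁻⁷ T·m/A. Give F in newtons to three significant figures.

On-axis B of dipole 1: B = (μ₀/4π)·2m₁/r³. Force on dipole 2: F = m₂·dB/dr.
dB/dr = −(μ₀/4π)·6m₁/r⁴, so |F| = (μ₀/4π)·6m₁m₂/r⁴.
F = 6(10⁻⁷)(0.0181)(1.44)/(0.151)⁴ = 3.008×10⁻⁵ N.

F ≈ 3.01×10⁻⁵ N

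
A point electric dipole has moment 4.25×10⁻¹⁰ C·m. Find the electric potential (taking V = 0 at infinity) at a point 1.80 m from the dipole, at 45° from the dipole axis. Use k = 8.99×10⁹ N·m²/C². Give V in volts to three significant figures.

V ≈ 0.834 V

The dipole potential is V = kp cosθ / r².
V = (8.99×10⁹)(4.25×10⁻¹⁰)·cos45° / (1.80)² = 0.8339 V.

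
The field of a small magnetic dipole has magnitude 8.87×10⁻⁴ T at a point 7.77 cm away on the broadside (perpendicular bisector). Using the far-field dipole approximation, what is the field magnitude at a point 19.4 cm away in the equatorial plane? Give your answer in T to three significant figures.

B ≈ 5.70×10⁻⁵ T

Dipole fields scale as 1/r³ in the far field; the geometry is the same at both points.
B₂ = B₁ · (r₁/r₂)³ = 8.87×10⁻⁴ · (7.77/19.4)³.
(r₁/r₂)³ = (0.4005)³ = 0.06425.
B₂ ≈ 5.699×10⁻⁵ T.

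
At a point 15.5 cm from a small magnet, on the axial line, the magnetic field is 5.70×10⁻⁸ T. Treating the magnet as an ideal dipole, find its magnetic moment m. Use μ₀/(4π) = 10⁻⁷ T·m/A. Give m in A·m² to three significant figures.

On axis B = (μ₀/4π)·2m/r³, so m = Br³·4π/(μ₀·2).
m = (5.70×10⁻⁸)·(0.155)³ / (2·10⁻⁷) = 0.001061 A·m².

m ≈ 0.00106 A·m²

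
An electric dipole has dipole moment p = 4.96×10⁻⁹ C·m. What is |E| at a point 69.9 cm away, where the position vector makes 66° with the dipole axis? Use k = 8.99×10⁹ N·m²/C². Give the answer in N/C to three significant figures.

E ≈ 160 N/C

At angle θ the dipole field magnitude is E = (kp/r³)·√(1 + 3cos²θ).
kp/r³ = (8.99×10⁹)(4.96×10⁻⁹) / (0.699)³ = 130.6 N/C.
√(1 + 3cos²66°) = √(1 + 3·0.1654) = √1.4963 ≈ 1.2232.
E ≈ 130.6 × 1.223 = 159.7 N/C.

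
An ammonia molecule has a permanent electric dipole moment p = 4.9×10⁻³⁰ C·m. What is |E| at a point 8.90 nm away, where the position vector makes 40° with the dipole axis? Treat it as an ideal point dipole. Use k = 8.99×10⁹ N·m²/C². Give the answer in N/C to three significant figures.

E ≈ 1.04×10⁵ N/C

At angle θ the dipole field magnitude is E = (kp/r³)·√(1 + 3cos²θ).
kp/r³ = (8.99×10⁹)(4.90×10⁻³⁰) / (8.90×10⁻⁹)³ = 6.249×10⁴ N/C.
√(1 + 3cos²40°) = √(1 + 3·0.5868) = √2.7605 ≈ 1.6615.
E ≈ 6.249×10⁴ × 1.661 = 1.038×10⁵ N/C.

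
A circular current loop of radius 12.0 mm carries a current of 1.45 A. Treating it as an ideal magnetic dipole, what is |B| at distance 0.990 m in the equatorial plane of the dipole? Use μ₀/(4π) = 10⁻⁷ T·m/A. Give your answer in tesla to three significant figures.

B ≈ 6.76×10⁻¹¹ T

Magnetic moment m = IA = Iπa² = (1.45)·π·(0.0120)² = 6.56×10⁻⁴ A·m².
In the equatorial plane B = (μ₀/4π)·m/r³ (half the axial value).
B = (10⁻⁷)·(6.56×10⁻⁴) / (0.990)³ = 6.761×10⁻¹¹ T.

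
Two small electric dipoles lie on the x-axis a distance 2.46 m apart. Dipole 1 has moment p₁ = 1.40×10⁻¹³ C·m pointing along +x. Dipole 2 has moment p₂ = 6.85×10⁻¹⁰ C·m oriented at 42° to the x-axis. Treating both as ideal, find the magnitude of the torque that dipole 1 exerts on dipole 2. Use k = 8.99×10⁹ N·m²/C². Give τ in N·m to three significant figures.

The second dipole sits on the axis of the first, so the field there is axial: E₁ = 2kp₁/r³ along +x.
E₁ = 2(8.99×10⁹)(1.40×10⁻¹³)/(2.46)³ = 1.691×10⁻⁴ N/C.
Torque on the second dipole: τ = p₂ E₁ sinθ.
τ = (6.85×10⁻¹⁰)(1.691×10⁻⁴)·sin42° = 7.750×10⁻¹⁴ N·m.

τ ≈ 7.75×10⁻¹⁴ N·m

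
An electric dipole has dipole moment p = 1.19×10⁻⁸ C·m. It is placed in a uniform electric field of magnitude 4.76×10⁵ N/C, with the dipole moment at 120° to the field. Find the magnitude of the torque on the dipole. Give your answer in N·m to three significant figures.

τ ≈ 0.00491 N·m

Torque on an electric dipole: τ = pE sinθ.
τ = (1.19×10⁻⁸)(4.76×10⁵)·sin120° = 0.004906 N·m.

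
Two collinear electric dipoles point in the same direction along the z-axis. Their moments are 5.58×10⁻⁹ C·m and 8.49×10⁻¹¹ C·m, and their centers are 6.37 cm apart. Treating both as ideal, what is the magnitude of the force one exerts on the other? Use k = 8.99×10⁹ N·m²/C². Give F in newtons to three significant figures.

F ≈ 0.00155 N

On-axis field of dipole 1 at distance r: E = 2kp₁/r³. Force on dipole 2 is F = p₂·dE/dr (gradient along axis).
dE/dr = −6kp₁/r⁴, so |F| = 6kp₁p₂/r⁴ (attractive for aligned moments).
F = 6(8.99×10⁹)(5.58×10⁻⁹)(8.49×10⁻¹¹)/(0.0637)⁴ = 0.001552 N.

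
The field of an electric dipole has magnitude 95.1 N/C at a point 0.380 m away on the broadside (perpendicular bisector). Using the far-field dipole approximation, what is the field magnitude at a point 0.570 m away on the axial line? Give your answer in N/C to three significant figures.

E ≈ 56.4 N/C

Dipole fields scale as 1/r³ in the far field.
The axial field is twice the equatorial field at the same r, so the geometry factor is 2/1.
E₂ = E₁ · (2/1) · (r₁/r₂)³ = 95.1 · 2 · (0.380/0.570)³.
(r₁/r₂)³ = (0.6667)³ = 0.2963.
E₂ ≈ 56.36 N/C.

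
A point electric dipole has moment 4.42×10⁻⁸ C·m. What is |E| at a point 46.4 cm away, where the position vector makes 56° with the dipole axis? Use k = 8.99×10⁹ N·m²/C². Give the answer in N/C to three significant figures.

At angle θ the dipole field magnitude is E = (kp/r³)·√(1 + 3cos²θ).
kp/r³ = (8.99×10⁹)(4.42×10⁻⁸) / (0.464)³ = 3978 N/C.
√(1 + 3cos²56°) = √(1 + 3·0.3127) = √1.9381 ≈ 1.3922.
E ≈ 3978 × 1.392 = 5538 N/C.

E ≈ 5540 N/C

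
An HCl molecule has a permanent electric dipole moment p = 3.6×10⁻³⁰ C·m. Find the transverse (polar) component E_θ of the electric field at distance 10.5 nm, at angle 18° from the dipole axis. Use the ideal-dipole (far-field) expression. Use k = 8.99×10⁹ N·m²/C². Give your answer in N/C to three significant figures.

E_θ ≈ 8640 N/C

For a dipole, E_θ = (kp sinθ)/r³.
kp/r³ = (8.99×10⁹)(3.60×10⁻³⁰)/(1.05×10⁻⁸)³ = 2.796×10⁴ N/C.
E_θ = 2.796×10⁴·sin18° = 8639 N/C.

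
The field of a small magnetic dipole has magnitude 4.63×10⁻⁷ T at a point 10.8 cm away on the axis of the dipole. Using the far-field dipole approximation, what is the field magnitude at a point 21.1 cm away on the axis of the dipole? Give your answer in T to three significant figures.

B ≈ 6.21×10⁻⁸ T

Dipole fields scale as 1/r³ in the far field; the geometry is the same at both points.
B₂ = B₁ · (r₁/r₂)³ = 4.63×10⁻⁷ · (10.8/21.1)³.
(r₁/r₂)³ = (0.5118)³ = 0.1341.
B₂ ≈ 6.209×10⁻⁸ T.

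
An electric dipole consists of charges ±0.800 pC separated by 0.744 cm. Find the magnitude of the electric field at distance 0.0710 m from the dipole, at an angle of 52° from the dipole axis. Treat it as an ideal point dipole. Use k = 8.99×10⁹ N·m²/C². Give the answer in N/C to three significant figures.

E ≈ 0.219 N/C

Dipole moment p = qd = (8.00×10⁻¹³ C)(0.00744 m) = 5.952×10⁻¹⁵ C·m.
At angle θ the dipole field magnitude is E = (kp/r³)·√(1 + 3cos²θ).
kp/r³ = (8.99×10⁹)(5.952×10⁻¹⁵) / (0.0710)³ = 0.1495 N/C.
√(1 + 3cos²52°) = √(1 + 3·0.3790) = √2.1371 ≈ 1.4619.
E ≈ 0.1495 × 1.462 = 0.2186 N/C.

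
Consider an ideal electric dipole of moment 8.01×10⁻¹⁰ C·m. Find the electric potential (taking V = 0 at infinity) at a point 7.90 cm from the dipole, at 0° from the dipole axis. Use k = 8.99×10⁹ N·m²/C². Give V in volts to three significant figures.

V ≈ 1150 V

The dipole potential is V = kp cosθ / r².
V = (8.99×10⁹)(8.01×10⁻¹⁰)·cos0° / (0.0790)² = 1154 V.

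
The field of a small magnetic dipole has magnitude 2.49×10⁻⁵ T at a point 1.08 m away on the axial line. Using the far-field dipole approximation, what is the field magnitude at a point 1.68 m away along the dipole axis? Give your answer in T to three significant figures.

B ≈ 6.62×10⁻⁶ T

Dipole fields scale as 1/r³ in the far field; the geometry is the same at both points.
B₂ = B₁ · (r₁/r₂)³ = 2.49×10⁻⁵ · (1.08/1.68)³.
(r₁/r₂)³ = (0.6429)³ = 0.2657.
B₂ ≈ 6.615×10⁻⁶ T.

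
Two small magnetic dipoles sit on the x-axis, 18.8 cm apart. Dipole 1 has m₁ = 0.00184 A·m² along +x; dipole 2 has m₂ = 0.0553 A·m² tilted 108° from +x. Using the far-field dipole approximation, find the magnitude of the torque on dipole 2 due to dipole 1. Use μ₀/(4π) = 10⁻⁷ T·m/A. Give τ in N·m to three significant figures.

τ ≈ 2.91×10⁻⁹ N·m

Dipole B is on the axis of dipole A, so B₁ there is axial: B₁ = (μ₀/4π)·2m₁/r³ along +x.
B₁ = 2(10⁻⁷)(0.00184)/(0.188)³ = 5.538×10⁻⁸ T.
τ = m₂ B₁ sinθ.
τ = (0.0553)(5.538×10⁻⁸)·sin108° = 2.913×10⁻⁹ N·m.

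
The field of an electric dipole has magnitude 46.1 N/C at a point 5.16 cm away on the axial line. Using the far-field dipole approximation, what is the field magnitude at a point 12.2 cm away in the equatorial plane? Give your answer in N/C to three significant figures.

Dipole fields scale as 1/r³ in the far field.
The axial field is twice the equatorial field at the same r, so the geometry factor is 1/2.
E₂ = E₁ · (1/2) · (r₁/r₂)³ = 46.1 · 0.5 · (5.16/12.2)³.
(r₁/r₂)³ = (0.423)³ = 0.07566.
E₂ ≈ 1.744 N/C.

E ≈ 1.74 N/C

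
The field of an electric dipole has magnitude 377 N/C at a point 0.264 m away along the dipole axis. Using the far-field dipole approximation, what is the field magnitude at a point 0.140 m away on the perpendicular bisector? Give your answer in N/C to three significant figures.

E ≈ 1260 N/C

Dipole fields scale as 1/r³ in the far field.
The axial field is twice the equatorial field at the same r, so the geometry factor is 1/2.
E₂ = E₁ · (1/2) · (r₁/r₂)³ = 377 · 0.5 · (0.264/0.140)³.
(r₁/r₂)³ = (1.886)³ = 6.705.
E₂ ≈ 1264 N/C.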